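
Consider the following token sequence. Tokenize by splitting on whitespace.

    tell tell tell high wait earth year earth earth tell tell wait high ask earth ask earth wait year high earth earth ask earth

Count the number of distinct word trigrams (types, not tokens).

21

24 tokens → 22 trigram windows in total.
Repeated trigrams (each contributes count−1 duplicates):
  earth ask earth: 2
1 duplicate windows → 22 − 1 = 21 distinct.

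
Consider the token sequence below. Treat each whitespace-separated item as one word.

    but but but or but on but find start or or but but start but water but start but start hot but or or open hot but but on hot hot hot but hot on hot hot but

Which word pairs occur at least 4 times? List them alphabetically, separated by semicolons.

but but; hot but

Bigram counts meeting the condition (at least 4 times):
  but but: 4
  hot but: 4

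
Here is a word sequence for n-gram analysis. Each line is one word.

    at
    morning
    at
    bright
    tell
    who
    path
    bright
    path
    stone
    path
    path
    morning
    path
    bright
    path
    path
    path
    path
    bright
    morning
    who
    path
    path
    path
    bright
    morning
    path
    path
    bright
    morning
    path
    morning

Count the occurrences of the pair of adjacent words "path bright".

5

Scanning the 32 overlapping bigram windows for "path bright":
  position 7–8: path bright
  position 14–15: path bright
  position 19–20: path bright
  position 25–26: path bright
  position 29–30: path bright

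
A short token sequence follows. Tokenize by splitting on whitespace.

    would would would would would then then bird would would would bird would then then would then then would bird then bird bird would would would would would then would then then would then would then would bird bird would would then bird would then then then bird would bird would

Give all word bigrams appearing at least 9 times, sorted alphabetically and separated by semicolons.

Bigram counts meeting the condition (at least 9 times):
  would then: 9
  would would: 11

would then; would would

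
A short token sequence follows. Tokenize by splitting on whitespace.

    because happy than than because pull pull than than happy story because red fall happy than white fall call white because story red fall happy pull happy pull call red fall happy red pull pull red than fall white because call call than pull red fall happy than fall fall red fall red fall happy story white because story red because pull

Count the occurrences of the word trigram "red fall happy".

5

Scanning the 60 overlapping trigram windows for "red fall happy":
  position 13–15: red fall happy
  position 23–25: red fall happy
  position 30–32: red fall happy
  position 45–47: red fall happy
  position 53–55: red fall happy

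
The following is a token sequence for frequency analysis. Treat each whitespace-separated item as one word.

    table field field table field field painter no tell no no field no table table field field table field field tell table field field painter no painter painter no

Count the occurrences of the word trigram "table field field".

Scanning the 27 overlapping trigram windows for "table field field":
  position 1–3: table field field
  position 4–6: table field field
  position 15–17: table field field
  position 18–20: table field field
  position 22–24: table field field

5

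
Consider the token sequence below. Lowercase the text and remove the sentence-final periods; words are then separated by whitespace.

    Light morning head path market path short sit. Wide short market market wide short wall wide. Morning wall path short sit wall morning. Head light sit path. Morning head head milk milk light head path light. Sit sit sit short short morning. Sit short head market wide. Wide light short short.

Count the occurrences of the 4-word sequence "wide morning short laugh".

0

Scanning the 48 overlapping 4-gram windows for "wide morning short laugh":
  (none found)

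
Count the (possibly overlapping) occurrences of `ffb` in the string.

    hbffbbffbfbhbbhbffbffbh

4

Sliding a length-3 window over the 23 characters (21 positions):
  position 3–5: ffb
  position 7–9: ffb
  position 17–19: ffb
  position 20–22: ffb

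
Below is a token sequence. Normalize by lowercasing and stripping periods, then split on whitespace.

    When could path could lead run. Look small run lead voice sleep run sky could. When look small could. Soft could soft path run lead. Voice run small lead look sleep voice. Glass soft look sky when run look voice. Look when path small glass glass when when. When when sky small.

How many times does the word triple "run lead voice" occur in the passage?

Scanning the 50 overlapping trigram windows for "run lead voice":
  position 9–11: run lead voice
  position 24–26: run lead voice

2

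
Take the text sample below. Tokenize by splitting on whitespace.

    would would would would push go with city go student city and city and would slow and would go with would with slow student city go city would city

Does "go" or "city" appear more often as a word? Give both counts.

"go": 4 occurrences
"city": 6 occurrences

"city" (6 vs 4)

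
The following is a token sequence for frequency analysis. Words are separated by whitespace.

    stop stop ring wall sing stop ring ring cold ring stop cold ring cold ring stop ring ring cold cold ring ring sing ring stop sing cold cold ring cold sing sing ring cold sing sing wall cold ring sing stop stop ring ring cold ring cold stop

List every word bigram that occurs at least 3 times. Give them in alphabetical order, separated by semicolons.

Bigram counts meeting the condition (at least 3 times):
  cold ring: 7
  ring cold: 7
  ring ring: 4
  ring stop: 3
  stop ring: 4

cold ring; ring cold; ring ring; ring stop; stop ring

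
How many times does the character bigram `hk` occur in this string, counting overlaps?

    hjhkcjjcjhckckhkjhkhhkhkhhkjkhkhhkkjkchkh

9

Sliding a length-2 window over the 41 characters (40 positions):
  position 3–4: hk
  position 15–16: hk
  position 18–19: hk
  position 21–22: hk
  position 23–24: hk
  position 26–27: hk
  position 30–31: hk
  position 33–34: hk
  position 39–40: hk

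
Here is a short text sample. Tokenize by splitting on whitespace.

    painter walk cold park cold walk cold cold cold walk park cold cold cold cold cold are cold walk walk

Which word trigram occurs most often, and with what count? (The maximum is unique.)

"cold cold cold", 4 times

Trigram frequencies (highest first):
  cold cold cold: 4
  painter walk cold: 1
  walk cold park: 1
  cold park cold: 1
  park cold walk: 1
  cold walk cold: 1
  … (9 more, each ≤ 1)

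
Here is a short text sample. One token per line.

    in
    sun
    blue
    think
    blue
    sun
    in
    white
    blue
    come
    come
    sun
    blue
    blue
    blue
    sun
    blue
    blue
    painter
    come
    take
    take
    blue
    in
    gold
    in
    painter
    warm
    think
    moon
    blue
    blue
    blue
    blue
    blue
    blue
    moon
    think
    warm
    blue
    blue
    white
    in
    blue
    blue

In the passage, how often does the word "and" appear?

0

Scanning the 45 tokens for "and":
  (none found)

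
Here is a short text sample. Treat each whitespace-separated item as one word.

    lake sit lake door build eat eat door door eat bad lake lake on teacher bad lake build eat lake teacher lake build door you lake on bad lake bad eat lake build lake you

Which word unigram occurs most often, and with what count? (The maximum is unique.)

Unigram frequencies (highest first):
  lake: 11
  eat: 5
  door: 4
  build: 4
  bad: 4
  on: 2
  … (3 more, each ≤ 2)

"lake", 11 times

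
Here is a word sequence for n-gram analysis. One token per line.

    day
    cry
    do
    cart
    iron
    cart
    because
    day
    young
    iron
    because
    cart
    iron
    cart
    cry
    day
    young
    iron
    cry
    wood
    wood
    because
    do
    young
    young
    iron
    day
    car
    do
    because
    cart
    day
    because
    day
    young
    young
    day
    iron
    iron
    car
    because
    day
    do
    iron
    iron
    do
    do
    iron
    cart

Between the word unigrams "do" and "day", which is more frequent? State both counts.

"do": 6 occurrences
"day": 8 occurrences

"day" (8 vs 6)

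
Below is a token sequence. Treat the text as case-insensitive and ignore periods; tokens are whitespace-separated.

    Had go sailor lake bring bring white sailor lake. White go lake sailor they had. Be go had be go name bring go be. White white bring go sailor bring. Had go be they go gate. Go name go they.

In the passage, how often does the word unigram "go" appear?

Scanning the 40 tokens for "go":
  position 2: go
  position 11: go
  position 17: go
  position 20: go
  position 23: go
  position 28: go
  position 32: go
  position 35: go
  position 37: go
  position 39: go

10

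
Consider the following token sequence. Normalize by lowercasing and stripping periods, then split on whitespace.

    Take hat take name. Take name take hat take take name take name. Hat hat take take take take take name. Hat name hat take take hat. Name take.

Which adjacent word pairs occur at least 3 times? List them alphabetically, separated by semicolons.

Bigram counts meeting the condition (at least 3 times):
  hat take: 4
  name hat: 3
  name take: 4
  take hat: 3
  take name: 5
  take take: 6

hat take; name hat; name take; take hat; take name; take take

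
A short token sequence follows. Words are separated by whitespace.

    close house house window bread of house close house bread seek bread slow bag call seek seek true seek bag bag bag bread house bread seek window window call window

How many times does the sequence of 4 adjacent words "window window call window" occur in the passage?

Scanning the 27 overlapping 4-gram windows for "window window call window":
  position 27–30: window window call window

1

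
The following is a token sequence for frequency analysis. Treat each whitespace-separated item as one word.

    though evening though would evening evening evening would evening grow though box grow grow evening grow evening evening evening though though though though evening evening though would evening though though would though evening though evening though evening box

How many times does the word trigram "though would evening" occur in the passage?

Scanning the 36 overlapping trigram windows for "though would evening":
  position 3–5: though would evening
  position 26–28: though would evening

2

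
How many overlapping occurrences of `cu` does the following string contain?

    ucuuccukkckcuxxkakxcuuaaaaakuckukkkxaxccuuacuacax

6

Sliding a length-2 window over the 49 characters (48 positions):
  position 2–3: cu
  position 6–7: cu
  position 12–13: cu
  position 20–21: cu
  position 40–41: cu
  position 44–45: cu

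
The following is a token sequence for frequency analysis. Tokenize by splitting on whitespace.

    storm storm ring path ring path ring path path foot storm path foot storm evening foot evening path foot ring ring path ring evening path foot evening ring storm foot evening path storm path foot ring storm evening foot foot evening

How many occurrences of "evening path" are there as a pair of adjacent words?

Scanning the 40 overlapping bigram windows for "evening path":
  position 17–18: evening path
  position 24–25: evening path
  position 31–32: evening path

3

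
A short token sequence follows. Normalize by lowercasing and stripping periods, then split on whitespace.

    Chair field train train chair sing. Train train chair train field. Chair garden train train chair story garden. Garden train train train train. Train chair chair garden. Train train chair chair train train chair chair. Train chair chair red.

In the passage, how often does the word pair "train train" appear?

9

Scanning the 38 overlapping bigram windows for "train train":
  position 3–4: train train
  position 7–8: train train
  position 14–15: train train
  position 20–21: train train
  position 21–22: train train
  position 22–23: train train
  position 23–24: train train
  position 28–29: train train
  position 32–33: train train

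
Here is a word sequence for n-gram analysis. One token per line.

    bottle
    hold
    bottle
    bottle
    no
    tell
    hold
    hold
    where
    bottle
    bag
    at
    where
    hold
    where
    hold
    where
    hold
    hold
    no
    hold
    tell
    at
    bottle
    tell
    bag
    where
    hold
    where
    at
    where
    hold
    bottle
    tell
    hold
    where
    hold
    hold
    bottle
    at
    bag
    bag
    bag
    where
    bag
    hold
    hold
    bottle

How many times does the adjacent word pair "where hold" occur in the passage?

6

Scanning the 47 overlapping bigram windows for "where hold":
  position 13–14: where hold
  position 15–16: where hold
  position 17–18: where hold
  position 27–28: where hold
  position 31–32: where hold
  position 36–37: where hold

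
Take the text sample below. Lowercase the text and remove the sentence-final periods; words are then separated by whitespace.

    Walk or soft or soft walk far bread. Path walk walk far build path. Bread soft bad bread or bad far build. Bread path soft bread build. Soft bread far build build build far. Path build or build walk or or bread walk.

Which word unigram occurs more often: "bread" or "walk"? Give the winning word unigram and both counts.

"bread" (7 vs 6)

"bread": 7 occurrences
"walk": 6 occurrences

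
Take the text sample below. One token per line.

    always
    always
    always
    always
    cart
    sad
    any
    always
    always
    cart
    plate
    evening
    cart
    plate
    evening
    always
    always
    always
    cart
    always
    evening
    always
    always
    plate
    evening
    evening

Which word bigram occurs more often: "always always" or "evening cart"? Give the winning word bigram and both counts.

"always always" (7 vs 1)

"always always": 7 occurrences
"evening cart": 1 occurrence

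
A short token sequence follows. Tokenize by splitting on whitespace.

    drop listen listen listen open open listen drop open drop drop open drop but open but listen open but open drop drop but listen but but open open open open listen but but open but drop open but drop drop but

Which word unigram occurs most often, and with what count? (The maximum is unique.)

Unigram frequencies (highest first):
  open: 13
  but: 11
  drop: 10
  listen: 7

"open", 13 times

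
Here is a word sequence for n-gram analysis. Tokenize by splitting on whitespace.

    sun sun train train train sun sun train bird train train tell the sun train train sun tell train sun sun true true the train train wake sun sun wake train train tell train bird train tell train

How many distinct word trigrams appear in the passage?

29

38 tokens → 36 trigram windows in total.
Repeated trigrams (each contributes count−1 duplicates):
  sun sun train: 2
  sun train train: 2
  train bird train: 2
  train sun sun: 2
  train tell train: 2
  train train sun: 2
  train train tell: 2
7 duplicate windows → 36 − 7 = 29 distinct.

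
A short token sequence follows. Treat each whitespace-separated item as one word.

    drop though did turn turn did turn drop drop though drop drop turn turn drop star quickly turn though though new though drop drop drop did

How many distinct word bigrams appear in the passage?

17

26 tokens → 25 bigram windows in total.
Repeated bigrams (each contributes count−1 duplicates):
  drop drop: 4
  did turn: 2
  drop though: 2
  though drop: 2
  turn drop: 2
  turn turn: 2
8 duplicate windows → 25 − 8 = 17 distinct.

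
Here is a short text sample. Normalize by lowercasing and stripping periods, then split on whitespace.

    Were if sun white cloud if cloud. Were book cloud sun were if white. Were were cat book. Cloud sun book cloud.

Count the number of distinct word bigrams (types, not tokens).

22 tokens → 21 bigram windows in total.
Repeated bigrams (each contributes count−1 duplicates):
  book cloud: 3
  cloud sun: 2
  were if: 2
4 duplicate windows → 21 − 4 = 17 distinct.

17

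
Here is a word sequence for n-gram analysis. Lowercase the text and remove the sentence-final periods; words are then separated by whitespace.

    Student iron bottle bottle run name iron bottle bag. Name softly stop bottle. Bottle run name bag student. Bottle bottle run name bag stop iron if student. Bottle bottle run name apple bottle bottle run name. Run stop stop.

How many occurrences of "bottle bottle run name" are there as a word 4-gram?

Scanning the 36 overlapping 4-gram windows for "bottle bottle run name":
  position 3–6: bottle bottle run name
  position 13–16: bottle bottle run name
  position 19–22: bottle bottle run name
  position 28–31: bottle bottle run name
  position 33–36: bottle bottle run name

5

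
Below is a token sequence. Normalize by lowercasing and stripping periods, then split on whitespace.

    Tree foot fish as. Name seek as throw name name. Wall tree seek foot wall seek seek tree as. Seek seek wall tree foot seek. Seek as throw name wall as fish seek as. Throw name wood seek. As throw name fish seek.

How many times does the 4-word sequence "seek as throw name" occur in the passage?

4

Scanning the 40 overlapping 4-gram windows for "seek as throw name":
  position 6–9: seek as throw name
  position 26–29: seek as throw name
  position 33–36: seek as throw name
  position 38–41: seek as throw name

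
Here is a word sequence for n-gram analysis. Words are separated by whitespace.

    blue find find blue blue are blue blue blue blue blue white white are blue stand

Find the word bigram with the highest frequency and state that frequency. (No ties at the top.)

Bigram frequencies (highest first):
  blue blue: 5
  are blue: 2
  blue find: 1
  find find: 1
  find blue: 1
  blue are: 1
  … (4 more, each ≤ 1)

"blue blue", 5 times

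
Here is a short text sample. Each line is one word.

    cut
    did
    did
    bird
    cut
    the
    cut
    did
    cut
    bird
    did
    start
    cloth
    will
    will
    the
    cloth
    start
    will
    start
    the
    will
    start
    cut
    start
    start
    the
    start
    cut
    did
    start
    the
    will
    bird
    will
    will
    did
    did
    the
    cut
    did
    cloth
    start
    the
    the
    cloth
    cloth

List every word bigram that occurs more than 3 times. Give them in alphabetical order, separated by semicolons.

Bigram counts meeting the condition (more than 3 times):
  cut did: 4
  start the: 4

cut did; start the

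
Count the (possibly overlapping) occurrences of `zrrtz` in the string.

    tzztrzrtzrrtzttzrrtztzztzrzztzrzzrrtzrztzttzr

Sliding a length-5 window over the 45 characters (41 positions):
  position 9–13: zrrtz
  position 16–20: zrrtz
  position 33–37: zrrtz

3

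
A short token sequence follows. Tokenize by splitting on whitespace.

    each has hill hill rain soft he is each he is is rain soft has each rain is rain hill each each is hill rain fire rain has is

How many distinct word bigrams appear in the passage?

29 tokens → 28 bigram windows in total.
Repeated bigrams (each contributes count−1 duplicates):
  he is: 2
  hill rain: 2
  is rain: 2
  rain soft: 2
4 duplicate windows → 28 − 4 = 24 distinct.

24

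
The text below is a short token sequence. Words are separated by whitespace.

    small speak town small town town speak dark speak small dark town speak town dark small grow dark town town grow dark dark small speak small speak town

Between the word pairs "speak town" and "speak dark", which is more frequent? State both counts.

"speak town" (3 vs 1)

"speak town": 3 occurrences
"speak dark": 1 occurrence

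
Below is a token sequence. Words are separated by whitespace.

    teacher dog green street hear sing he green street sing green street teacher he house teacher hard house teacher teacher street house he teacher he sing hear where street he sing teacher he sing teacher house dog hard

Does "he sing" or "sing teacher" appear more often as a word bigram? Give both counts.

"he sing": 3 occurrences
"sing teacher": 2 occurrences

"he sing" (3 vs 2)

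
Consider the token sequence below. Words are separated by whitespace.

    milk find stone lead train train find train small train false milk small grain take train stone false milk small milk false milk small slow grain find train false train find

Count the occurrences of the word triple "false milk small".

3

Scanning the 29 overlapping trigram windows for "false milk small":
  position 11–13: false milk small
  position 18–20: false milk small
  position 22–24: false milk small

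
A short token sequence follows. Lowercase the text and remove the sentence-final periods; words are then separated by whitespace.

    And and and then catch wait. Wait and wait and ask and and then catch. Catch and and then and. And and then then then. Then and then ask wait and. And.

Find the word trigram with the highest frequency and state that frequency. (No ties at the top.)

"and and then", 4 times

Trigram frequencies (highest first):
  and and then: 4
  and and and: 2
  and then catch: 2
  then then then: 2
  then catch wait: 1
  catch wait wait: 1
  … (18 more, each ≤ 1)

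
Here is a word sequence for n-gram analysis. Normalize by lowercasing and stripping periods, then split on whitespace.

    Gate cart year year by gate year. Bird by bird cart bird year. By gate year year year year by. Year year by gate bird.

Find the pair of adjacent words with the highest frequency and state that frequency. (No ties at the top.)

"year year", 5 times

Bigram frequencies (highest first):
  year year: 5
  year by: 4
  by gate: 3
  gate year: 2
  gate cart: 1
  cart year: 1
  … (8 more, each ≤ 1)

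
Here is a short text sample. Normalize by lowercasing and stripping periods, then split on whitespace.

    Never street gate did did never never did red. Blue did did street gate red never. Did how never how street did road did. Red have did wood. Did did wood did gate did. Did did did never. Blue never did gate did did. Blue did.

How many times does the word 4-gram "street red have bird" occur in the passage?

0

Scanning the 43 overlapping 4-gram windows for "street red have bird":
  (none found)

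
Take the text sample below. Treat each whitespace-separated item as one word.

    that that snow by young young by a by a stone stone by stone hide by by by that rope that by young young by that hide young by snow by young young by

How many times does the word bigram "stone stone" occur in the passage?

Scanning the 33 overlapping bigram windows for "stone stone":
  position 11–12: stone stone

1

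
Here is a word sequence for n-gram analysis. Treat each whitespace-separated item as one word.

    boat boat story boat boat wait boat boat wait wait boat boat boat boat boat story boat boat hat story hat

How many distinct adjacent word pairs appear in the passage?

21 tokens → 20 bigram windows in total.
Repeated bigrams (each contributes count−1 duplicates):
  boat boat: 8
  boat story: 2
  boat wait: 2
  story boat: 2
  wait boat: 2
11 duplicate windows → 20 − 11 = 9 distinct.

9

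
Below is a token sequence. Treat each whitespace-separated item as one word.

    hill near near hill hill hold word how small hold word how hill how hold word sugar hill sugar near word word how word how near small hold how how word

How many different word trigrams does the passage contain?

31 tokens → 29 trigram windows in total.
Repeated trigrams (each contributes count−1 duplicates):
  hold word how: 2
1 duplicate windows → 29 − 1 = 28 distinct.

28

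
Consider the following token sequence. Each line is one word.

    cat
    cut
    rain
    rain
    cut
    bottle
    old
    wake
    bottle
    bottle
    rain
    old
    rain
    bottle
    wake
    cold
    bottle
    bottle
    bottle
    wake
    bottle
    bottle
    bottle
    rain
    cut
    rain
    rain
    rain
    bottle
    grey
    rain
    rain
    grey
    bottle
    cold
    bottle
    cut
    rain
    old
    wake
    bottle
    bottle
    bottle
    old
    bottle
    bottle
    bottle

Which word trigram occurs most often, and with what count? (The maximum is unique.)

"bottle bottle bottle", 4 times

Trigram frequencies (highest first):
  bottle bottle bottle: 4
  wake bottle bottle: 3
  cut rain rain: 2
  old wake bottle: 2
  bottle bottle rain: 2
  cat cut rain: 1
  … (31 more, each ≤ 1)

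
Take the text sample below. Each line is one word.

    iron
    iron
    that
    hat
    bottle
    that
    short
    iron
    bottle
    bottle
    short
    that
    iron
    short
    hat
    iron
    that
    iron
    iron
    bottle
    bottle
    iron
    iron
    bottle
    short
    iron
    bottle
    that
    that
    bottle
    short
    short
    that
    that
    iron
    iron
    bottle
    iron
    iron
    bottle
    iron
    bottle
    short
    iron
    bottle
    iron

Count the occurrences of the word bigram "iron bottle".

Scanning the 45 overlapping bigram windows for "iron bottle":
  position 8–9: iron bottle
  position 19–20: iron bottle
  position 23–24: iron bottle
  position 26–27: iron bottle
  position 36–37: iron bottle
  position 39–40: iron bottle
  position 41–42: iron bottle
  position 44–45: iron bottle

8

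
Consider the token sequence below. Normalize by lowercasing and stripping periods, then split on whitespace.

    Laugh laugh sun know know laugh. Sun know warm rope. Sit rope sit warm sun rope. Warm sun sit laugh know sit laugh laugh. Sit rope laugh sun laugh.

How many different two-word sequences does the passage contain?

29 tokens → 28 bigram windows in total.
Repeated bigrams (each contributes count−1 duplicates):
  laugh sun: 3
  laugh laugh: 2
  rope sit: 2
  sit laugh: 2
  sit rope: 2
  sun know: 2
  warm sun: 2
8 duplicate windows → 28 − 8 = 20 distinct.

20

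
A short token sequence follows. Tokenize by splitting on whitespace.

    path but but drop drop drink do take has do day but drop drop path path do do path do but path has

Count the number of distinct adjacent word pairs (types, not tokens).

23 tokens → 22 bigram windows in total.
Repeated bigrams (each contributes count−1 duplicates):
  but drop: 2
  drop drop: 2
  path do: 2
3 duplicate windows → 22 − 3 = 19 distinct.

19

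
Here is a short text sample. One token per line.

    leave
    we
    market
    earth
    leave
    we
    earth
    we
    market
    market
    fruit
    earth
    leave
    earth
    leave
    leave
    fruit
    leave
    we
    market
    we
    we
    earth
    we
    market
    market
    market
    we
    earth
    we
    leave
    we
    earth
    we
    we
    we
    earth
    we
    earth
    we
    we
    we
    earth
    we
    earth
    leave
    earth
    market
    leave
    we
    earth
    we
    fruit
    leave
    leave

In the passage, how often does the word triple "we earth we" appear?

Scanning the 53 overlapping trigram windows for "we earth we":
  position 6–8: we earth we
  position 22–24: we earth we
  position 28–30: we earth we
  position 32–34: we earth we
  position 36–38: we earth we
  position 38–40: we earth we
  position 42–44: we earth we
  position 50–52: we earth we

8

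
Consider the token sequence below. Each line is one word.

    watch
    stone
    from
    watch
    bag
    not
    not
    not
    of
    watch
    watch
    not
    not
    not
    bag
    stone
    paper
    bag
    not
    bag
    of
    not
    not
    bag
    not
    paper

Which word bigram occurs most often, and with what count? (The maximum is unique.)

Bigram frequencies (highest first):
  not not: 5
  bag not: 3
  not bag: 3
  watch stone: 1
  stone from: 1
  from watch: 1
  … (11 more, each ≤ 1)

"not not", 5 times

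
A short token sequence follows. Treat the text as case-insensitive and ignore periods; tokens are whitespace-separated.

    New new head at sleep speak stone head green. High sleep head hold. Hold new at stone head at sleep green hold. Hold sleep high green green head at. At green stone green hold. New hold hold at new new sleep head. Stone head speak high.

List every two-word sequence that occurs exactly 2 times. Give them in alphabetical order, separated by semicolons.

Bigram counts meeting the condition (exactly 2 times):
  at sleep: 2
  green hold: 2
  hold new: 2
  new new: 2
  sleep head: 2

at sleep; green hold; hold new; new new; sleep head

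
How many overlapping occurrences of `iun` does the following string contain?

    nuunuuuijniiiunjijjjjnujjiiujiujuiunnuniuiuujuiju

2

Sliding a length-3 window over the 49 characters (47 positions):
  position 13–15: iun
  position 34–36: iun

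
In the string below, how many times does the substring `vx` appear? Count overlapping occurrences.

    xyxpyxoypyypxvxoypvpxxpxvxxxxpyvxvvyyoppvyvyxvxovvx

Sliding a length-2 window over the 51 characters (50 positions):
  position 14–15: vx
  position 25–26: vx
  position 32–33: vx
  position 46–47: vx
  position 50–51: vx

5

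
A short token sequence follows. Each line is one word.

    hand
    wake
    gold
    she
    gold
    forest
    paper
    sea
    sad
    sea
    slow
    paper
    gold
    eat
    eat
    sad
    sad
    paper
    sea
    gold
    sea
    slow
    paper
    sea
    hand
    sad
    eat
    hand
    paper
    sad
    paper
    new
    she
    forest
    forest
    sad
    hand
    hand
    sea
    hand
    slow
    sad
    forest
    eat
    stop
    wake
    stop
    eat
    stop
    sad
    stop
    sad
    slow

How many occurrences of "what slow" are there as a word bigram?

Scanning the 52 overlapping bigram windows for "what slow":
  (none found)

0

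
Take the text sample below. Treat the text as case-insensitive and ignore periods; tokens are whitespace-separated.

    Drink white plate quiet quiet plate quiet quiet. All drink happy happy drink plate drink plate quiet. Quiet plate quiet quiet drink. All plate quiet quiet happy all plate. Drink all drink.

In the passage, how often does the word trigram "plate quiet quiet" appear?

5

Scanning the 30 overlapping trigram windows for "plate quiet quiet":
  position 3–5: plate quiet quiet
  position 6–8: plate quiet quiet
  position 16–18: plate quiet quiet
  position 19–21: plate quiet quiet
  position 24–26: plate quiet quiet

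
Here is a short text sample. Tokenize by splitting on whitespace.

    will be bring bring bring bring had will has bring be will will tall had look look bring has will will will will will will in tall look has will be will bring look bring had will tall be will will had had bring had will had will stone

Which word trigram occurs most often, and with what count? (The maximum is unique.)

"will will will", 4 times

Trigram frequencies (highest first):
  will will will: 4
  bring had will: 3
  bring bring bring: 2
  be will will: 2
  will be bring: 1
  be bring bring: 1
  … (34 more, each ≤ 1)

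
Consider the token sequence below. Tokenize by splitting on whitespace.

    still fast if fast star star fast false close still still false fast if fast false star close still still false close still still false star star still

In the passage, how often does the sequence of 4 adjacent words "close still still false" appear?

Scanning the 25 overlapping 4-gram windows for "close still still false":
  position 9–12: close still still false
  position 18–21: close still still false
  position 22–25: close still still false

3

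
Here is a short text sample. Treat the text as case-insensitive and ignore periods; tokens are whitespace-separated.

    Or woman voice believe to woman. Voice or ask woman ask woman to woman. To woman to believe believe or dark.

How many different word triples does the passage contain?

21 tokens → 19 trigram windows in total.
Repeated trigrams (each contributes count−1 duplicates):
  to woman to: 2
  woman to woman: 2
2 duplicate windows → 19 − 2 = 17 distinct.

17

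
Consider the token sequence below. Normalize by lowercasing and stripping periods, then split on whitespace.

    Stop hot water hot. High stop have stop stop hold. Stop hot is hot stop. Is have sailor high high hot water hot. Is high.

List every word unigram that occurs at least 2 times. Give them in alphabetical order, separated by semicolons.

have; high; hot; is; stop; water

Unigram counts meeting the condition (at least 2 times):
  have: 2
  high: 4
  hot: 6
  is: 3
  stop: 6
  water: 2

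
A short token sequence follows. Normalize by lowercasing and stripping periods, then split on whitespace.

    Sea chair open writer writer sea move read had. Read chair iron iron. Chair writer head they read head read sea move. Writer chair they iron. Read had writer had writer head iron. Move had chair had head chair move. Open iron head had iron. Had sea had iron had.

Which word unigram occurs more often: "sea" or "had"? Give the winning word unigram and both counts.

"sea": 4 occurrences
"had": 9 occurrences

"had" (9 vs 4)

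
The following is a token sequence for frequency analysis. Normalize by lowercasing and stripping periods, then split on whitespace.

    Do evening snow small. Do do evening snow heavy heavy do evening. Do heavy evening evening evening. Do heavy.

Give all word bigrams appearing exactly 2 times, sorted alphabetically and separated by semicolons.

Bigram counts meeting the condition (exactly 2 times):
  do heavy: 2
  evening do: 2
  evening evening: 2
  evening snow: 2

do heavy; evening do; evening evening; evening snow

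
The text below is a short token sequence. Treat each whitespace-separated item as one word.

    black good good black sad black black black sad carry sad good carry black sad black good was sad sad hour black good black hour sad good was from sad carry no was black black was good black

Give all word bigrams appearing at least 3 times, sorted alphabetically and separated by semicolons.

Bigram counts meeting the condition (at least 3 times):
  black black: 3
  black good: 3
  black sad: 3
  good black: 3

black black; black good; black sad; good black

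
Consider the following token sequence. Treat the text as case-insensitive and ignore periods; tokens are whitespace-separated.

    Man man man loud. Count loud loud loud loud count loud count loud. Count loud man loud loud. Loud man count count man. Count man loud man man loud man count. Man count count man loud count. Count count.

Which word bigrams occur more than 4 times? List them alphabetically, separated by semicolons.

Bigram counts meeting the condition (more than 4 times):
  loud count: 5
  loud loud: 5
  man loud: 5

loud count; loud loud; man loud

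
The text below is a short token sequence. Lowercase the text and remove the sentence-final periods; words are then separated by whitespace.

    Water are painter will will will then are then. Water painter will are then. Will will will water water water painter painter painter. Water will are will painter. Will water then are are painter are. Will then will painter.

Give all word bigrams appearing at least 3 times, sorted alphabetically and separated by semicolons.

painter will; will will

Bigram counts meeting the condition (at least 3 times):
  painter will: 3
  will will: 4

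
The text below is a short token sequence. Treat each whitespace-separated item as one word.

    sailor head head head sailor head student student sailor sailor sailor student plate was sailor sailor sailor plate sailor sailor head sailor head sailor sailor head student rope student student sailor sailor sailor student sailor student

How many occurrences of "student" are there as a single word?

8

Scanning the 36 tokens for "student":
  position 7: student
  position 8: student
  position 12: student
  position 27: student
  position 29: student
  position 30: student
  position 34: student
  position 36: student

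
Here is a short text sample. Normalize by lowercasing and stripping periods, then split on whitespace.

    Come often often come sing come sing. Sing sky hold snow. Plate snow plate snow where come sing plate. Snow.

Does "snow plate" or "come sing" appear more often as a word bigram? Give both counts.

"snow plate": 2 occurrences
"come sing": 3 occurrences

"come sing" (3 vs 2)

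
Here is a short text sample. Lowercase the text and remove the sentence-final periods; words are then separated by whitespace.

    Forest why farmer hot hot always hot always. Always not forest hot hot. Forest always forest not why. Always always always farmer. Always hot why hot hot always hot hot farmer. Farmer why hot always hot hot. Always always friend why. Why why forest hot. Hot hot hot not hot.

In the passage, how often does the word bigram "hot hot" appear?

8

Scanning the 49 overlapping bigram windows for "hot hot":
  position 4–5: hot hot
  position 12–13: hot hot
  position 26–27: hot hot
  position 29–30: hot hot
  position 36–37: hot hot
  position 45–46: hot hot
  position 46–47: hot hot
  position 47–48: hot hot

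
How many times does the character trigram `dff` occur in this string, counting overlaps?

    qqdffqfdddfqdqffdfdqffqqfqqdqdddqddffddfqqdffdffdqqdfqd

Sliding a length-3 window over the 55 characters (53 positions):
  position 3–5: dff
  position 35–37: dff
  position 43–45: dff
  position 46–48: dff

4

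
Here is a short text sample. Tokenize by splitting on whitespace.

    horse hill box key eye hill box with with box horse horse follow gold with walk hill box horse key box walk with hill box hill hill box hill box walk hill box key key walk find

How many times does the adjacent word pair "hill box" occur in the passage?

Scanning the 36 overlapping bigram windows for "hill box":
  position 2–3: hill box
  position 6–7: hill box
  position 17–18: hill box
  position 24–25: hill box
  position 27–28: hill box
  position 29–30: hill box
  position 32–33: hill box

7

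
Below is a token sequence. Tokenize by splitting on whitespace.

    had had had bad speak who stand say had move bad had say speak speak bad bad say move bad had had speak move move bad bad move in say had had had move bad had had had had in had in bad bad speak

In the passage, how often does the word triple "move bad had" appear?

3

Scanning the 43 overlapping trigram windows for "move bad had":
  position 10–12: move bad had
  position 19–21: move bad had
  position 34–36: move bad had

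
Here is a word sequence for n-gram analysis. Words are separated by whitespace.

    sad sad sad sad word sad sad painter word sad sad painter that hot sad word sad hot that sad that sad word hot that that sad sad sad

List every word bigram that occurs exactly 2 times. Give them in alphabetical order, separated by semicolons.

hot that; sad painter

Bigram counts meeting the condition (exactly 2 times):
  hot that: 2
  sad painter: 2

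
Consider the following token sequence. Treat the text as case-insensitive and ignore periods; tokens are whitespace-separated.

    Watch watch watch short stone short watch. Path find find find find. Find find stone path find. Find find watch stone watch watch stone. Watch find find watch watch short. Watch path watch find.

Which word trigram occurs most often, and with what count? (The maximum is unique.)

"find find find", 5 times

Trigram frequencies (highest first):
  find find find: 5
  watch watch short: 2
  short watch path: 2
  path find find: 2
  find find watch: 2
  watch stone watch: 2
  … (17 more, each ≤ 1)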